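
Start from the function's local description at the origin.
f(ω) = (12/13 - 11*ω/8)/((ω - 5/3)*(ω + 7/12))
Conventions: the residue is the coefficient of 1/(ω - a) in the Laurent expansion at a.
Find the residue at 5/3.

At the order-1 pole 5/3 set g(ω) = (ω - (5/3))*f(ω) = (12/13 - 11*ω/8)/(ω + 7/12).
Simple pole: residue = g(a) at a = 5/3, which is -427/702.

The residue is -427/702.


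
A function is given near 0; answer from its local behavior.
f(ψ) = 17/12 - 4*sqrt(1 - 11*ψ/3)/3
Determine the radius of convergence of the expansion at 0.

The radius of convergence is 3/11.

Branch term (-4/3)*sqrt(1 - ψ/(3/11)): its argument vanishes at ψ = 3/11, a square-root branch point, modulus 3/11.
The radius of convergence is the smallest modulus among the singular points: 3/11.


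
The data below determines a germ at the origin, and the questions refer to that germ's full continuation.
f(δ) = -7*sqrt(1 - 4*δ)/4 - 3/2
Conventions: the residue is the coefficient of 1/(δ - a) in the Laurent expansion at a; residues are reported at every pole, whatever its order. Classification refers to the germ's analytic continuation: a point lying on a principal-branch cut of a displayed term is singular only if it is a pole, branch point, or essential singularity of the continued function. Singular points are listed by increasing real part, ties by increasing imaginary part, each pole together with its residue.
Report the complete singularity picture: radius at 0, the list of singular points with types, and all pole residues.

Radius of convergence at 0: 1/4.
At 1/4: an algebraic (square-root) branch point.

Branch term (-7/4)*sqrt(1 - δ/(1/4)): its argument vanishes at δ = 1/4, a square-root branch point, modulus 1/4.
The radius of convergence is the smallest modulus among the singular points: 1/4.


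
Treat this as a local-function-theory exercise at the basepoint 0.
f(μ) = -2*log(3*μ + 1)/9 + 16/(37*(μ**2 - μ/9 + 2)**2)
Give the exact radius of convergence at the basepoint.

The radius of convergence is 1/3.

Denominator factor (μ**2 - μ/9 + 2)^2: discriminant -647/81, complex-conjugate roots (1/18) + ((1/18)*sqrt(647))*i and (1/18) - ((1/18)*sqrt(647))*i; poles of order 2, moduli sqrt(2) and sqrt(2).
Branch term (-2/9)*log(1 - μ/(-1/3)): its argument vanishes at μ = -1/3, a logarithmic branch point, modulus 1/3.
The radius of convergence is the smallest modulus among the singular points: 1/3.


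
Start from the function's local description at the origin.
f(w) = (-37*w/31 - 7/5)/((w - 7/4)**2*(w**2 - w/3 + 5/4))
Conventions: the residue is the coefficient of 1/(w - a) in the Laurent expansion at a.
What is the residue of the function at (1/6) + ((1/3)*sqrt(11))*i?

The residue is (-1177896/4966355) - ((274836/10925981)*sqrt(11))*i.

The factor w**2 - w/3 + 5/4 splits as (w - a)(w - a') with a = (1/6) + ((1/3)*sqrt(11))*i, a' = (1/6) - ((1/3)*sqrt(11))*i. At the order-1 pole a set g(w) = (w - a)*f(w) = [(-37*w/31 - 7/5)/(w - 7/4)**2] / (w - a').
Simple pole: residue = g(a) at a = (1/6) + ((1/3)*sqrt(11))*i, which is (-1177896/4966355) - ((274836/10925981)*sqrt(11))*i.


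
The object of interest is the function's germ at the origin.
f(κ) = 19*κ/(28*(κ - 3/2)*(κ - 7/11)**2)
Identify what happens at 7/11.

The point is a pole of order 2.

The denominator factor κ - 7/11 vanishes at 7/11 and appears to the power 2; the numerator there equals 19/44, nonzero, and no other factor vanishes.
Hence a pole whose order is the multiplicity, 2.


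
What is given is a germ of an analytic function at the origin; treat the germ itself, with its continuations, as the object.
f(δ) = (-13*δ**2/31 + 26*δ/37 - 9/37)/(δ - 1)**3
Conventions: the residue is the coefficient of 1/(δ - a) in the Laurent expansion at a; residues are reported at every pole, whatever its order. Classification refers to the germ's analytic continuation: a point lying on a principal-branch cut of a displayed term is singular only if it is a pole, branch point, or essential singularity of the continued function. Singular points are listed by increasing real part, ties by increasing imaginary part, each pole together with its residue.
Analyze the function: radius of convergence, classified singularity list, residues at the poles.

Denominator factor (δ - 1)^3: pole of order 3 at 1, modulus 1.
The radius of convergence is the smallest modulus among the singular points: 1.
At the order-3 pole 1 set g(δ) = (δ - (1))^3*f(δ) = -13*δ**2/31 + 26*δ/37 - 9/37.
Order-3 pole: residue = g''(a)/2; g''(1) = -26/31, so the residue is -13/31.

Radius of convergence at 0: 1.
At 1: a pole of order 3; residue -13/31.


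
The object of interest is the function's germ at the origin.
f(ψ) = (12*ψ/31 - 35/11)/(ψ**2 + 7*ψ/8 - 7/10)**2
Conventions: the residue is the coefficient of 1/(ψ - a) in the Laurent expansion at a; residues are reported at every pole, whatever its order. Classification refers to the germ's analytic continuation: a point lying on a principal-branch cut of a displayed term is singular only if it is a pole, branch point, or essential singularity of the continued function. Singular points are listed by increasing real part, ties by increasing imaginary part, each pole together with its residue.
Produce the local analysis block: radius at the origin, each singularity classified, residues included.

Radius of convergence at 0: -7/16 + (1/80)*sqrt(5705).
At -7/16 - (1/80)*sqrt(5705): a pole of order 2; residue -(835840/63420203)*sqrt(5705).
At -7/16 + (1/80)*sqrt(5705): a pole of order 2; residue (835840/63420203)*sqrt(5705).

Denominator factor (ψ**2 + 7*ψ/8 - 7/10)^2: discriminant 1141/320, real irrational roots -7/16 + (1/80)*sqrt(5705) and -7/16 - (1/80)*sqrt(5705); poles of order 2, moduli -7/16 + (1/80)*sqrt(5705) and 7/16 + (1/80)*sqrt(5705).
The radius of convergence is the smallest modulus among the singular points: -7/16 + (1/80)*sqrt(5705).
The factor ψ**2 + 7*ψ/8 - 7/10 splits as (ψ - a)(ψ - a') with a = -7/16 - (1/80)*sqrt(5705), a' = -7/16 + (1/80)*sqrt(5705). At the order-2 pole a set g(ψ) = (ψ - a)^2*f(ψ) = [12*ψ/31 - 35/11] / (ψ - a')^2.
Order-2 pole: residue = g'(a); g'(-7/16 - (1/80)*sqrt(5705)) = -(835840/63420203)*sqrt(5705), so the residue is -(835840/63420203)*sqrt(5705).
The factor ψ**2 + 7*ψ/8 - 7/10 splits as (ψ - a)(ψ - a') with a = -7/16 + (1/80)*sqrt(5705), a' = -7/16 - (1/80)*sqrt(5705). At the order-2 pole a set g(ψ) = (ψ - a)^2*f(ψ) = [12*ψ/31 - 35/11] / (ψ - a')^2.
Order-2 pole: residue = g'(a); g'(-7/16 + (1/80)*sqrt(5705)) = (835840/63420203)*sqrt(5705), so the residue is (835840/63420203)*sqrt(5705).
List the singular points by increasing real part (a conjugate pair: the negative imaginary part first).


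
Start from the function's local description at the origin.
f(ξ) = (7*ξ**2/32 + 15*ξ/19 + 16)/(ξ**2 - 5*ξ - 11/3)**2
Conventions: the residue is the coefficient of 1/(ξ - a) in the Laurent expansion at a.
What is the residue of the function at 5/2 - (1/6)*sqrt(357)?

The factor ξ**2 - 5*ξ - 11/3 splits as (ξ - a)(ξ - a') with a = 5/2 - (1/6)*sqrt(357), a' = 5/2 + (1/6)*sqrt(357). At the order-2 pole a set g(ξ) = (ξ - a)^2*f(ξ) = [7*ξ**2/32 + 15*ξ/19 + 16] / (ξ - a')^2.
Order-2 pole: residue = g'(a); g'(5/2 - (1/6)*sqrt(357)) = (31321/4304944)*sqrt(357), so the residue is (31321/4304944)*sqrt(357).

The residue is (31321/4304944)*sqrt(357).


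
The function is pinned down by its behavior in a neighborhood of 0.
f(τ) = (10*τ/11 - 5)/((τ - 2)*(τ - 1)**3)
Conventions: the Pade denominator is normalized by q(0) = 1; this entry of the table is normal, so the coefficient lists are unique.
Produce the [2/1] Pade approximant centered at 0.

The Pade approximant has numerator coefficients [-5/2, -26955/6886, -11180/3443]; denominator coefficients [1, -1097/626].

Taylor coefficients needed (expand at 0): a_0 = -5/2, a_1 = -365/44, a_2 = -1565/88, a_3 = -5485/176.
Write the denominator as Q(τ) = 1 + q1*τ. Requiring Q*f - P = O(τ^4) with deg P <= 2 kills the coefficients of τ^3..τ^3 in Q*f:
  τ^3: a_3 + q1*a_2 = 0, i.e. -5485/176 + (-1565/88)*q1 = 0.
Solving this linear system: q1 = -1097/626.
The numerator is Q*f truncated at degree 2: P0 = a_0 = -5/2; P1 = a_1 + q1*a_0 = -26955/6886; P2 = a_2 + q1*a_1 = -11180/3443.


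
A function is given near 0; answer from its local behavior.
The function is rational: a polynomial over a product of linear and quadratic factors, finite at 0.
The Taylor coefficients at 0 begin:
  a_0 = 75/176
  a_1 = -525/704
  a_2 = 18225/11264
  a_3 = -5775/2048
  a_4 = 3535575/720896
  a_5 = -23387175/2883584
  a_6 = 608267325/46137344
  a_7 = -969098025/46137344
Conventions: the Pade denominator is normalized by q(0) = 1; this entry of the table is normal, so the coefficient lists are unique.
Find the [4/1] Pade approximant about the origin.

The Pade approximant has numerator coefficients [75/176, -680925/16593632, 18573075/48272384, -306180525/2123984896, 8199043275/33983758336]; denominator coefficients [1, 311829/188564].

Taylor coefficients needed (read off): a_0 = 75/176, a_1 = -525/704, a_2 = 18225/11264, a_3 = -5775/2048, a_4 = 3535575/720896, a_5 = -23387175/2883584.
Write the denominator as Q(v) = 1 + q1*v. Requiring Q*f - P = O(v^6) with deg P <= 4 kills the coefficients of v^5..v^5 in Q*f:
  v^5: a_5 + q1*a_4 = 0, i.e. -23387175/2883584 + (3535575/720896)*q1 = 0.
Solving this linear system: q1 = 311829/188564.
The numerator is Q*f truncated at degree 4: P0 = a_0 = 75/176; P1 = a_1 + q1*a_0 = -680925/16593632; P2 = a_2 + q1*a_1 = 18573075/48272384; P3 = a_3 + q1*a_2 = -306180525/2123984896; P4 = a_4 + q1*a_3 = 8199043275/33983758336.


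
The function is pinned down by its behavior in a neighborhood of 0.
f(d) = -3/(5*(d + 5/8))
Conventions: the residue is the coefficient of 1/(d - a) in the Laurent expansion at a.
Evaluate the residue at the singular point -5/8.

The residue is -3/5.

At the order-1 pole -5/8 set g(d) = (d - (-5/8))*f(d) = -3/5.
Simple pole: residue = g(a) at a = -5/8, which is -3/5.


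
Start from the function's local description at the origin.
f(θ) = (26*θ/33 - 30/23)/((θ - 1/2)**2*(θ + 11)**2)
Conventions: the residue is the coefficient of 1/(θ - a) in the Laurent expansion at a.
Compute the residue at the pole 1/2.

At the order-2 pole 1/2 set g(θ) = (θ - (1/2))^2*f(θ) = (26*θ/33 - 30/23)/(θ + 11)**2.
Order-2 pole: residue = g'(a); g'(1/2) = 22024/3078251, so the residue is 22024/3078251.

The residue is 22024/3078251.


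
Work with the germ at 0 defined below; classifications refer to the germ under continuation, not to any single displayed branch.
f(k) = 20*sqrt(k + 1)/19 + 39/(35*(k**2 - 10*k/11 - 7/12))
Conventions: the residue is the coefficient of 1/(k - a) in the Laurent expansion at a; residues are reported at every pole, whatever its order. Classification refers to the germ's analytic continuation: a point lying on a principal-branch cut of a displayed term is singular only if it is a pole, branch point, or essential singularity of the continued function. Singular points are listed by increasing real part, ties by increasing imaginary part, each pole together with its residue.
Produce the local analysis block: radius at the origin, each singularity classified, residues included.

Denominator factor (k**2 - 10*k/11 - 7/12): discriminant 1147/363, real irrational roots 5/11 + (1/66)*sqrt(3441) and 5/11 - (1/66)*sqrt(3441); poles of order 1, moduli 5/11 + (1/66)*sqrt(3441) and -5/11 + (1/66)*sqrt(3441).
Branch term (20/19)*sqrt(1 - k/(-1)): its argument vanishes at k = -1, a square-root branch point, modulus 1.
The radius of convergence is the smallest modulus among the singular points: -5/11 + (1/66)*sqrt(3441).
The branch term is analytic at 5/11 - (1/66)*sqrt(3441) and contributes nothing to the residue; only the rational part matters.
The factor k**2 - 10*k/11 - 7/12 splits as (k - a)(k - a') with a = 5/11 - (1/66)*sqrt(3441), a' = 5/11 + (1/66)*sqrt(3441). At the order-1 pole a set g(k) = (k - a)*(rational part) = [39/35] / (k - a').
Simple pole: residue = g(a) at a = 5/11 - (1/66)*sqrt(3441), which is -(429/40145)*sqrt(3441).
The branch term is analytic at 5/11 + (1/66)*sqrt(3441) and contributes nothing to the residue; only the rational part matters.
The factor k**2 - 10*k/11 - 7/12 splits as (k - a)(k - a') with a = 5/11 + (1/66)*sqrt(3441), a' = 5/11 - (1/66)*sqrt(3441). At the order-1 pole a set g(k) = (k - a)*(rational part) = [39/35] / (k - a').
Simple pole: residue = g(a) at a = 5/11 + (1/66)*sqrt(3441), which is (429/40145)*sqrt(3441).
List the singular points by increasing real part (a conjugate pair: the negative imaginary part first).

Radius of convergence at 0: -5/11 + (1/66)*sqrt(3441).
At -1: an algebraic (square-root) branch point.
At 5/11 - (1/66)*sqrt(3441): a pole of order 1; residue -(429/40145)*sqrt(3441).
At 5/11 + (1/66)*sqrt(3441): a pole of order 1; residue (429/40145)*sqrt(3441).


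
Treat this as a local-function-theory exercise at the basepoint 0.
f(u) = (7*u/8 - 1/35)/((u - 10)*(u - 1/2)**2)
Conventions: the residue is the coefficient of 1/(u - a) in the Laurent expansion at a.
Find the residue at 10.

The residue is 1221/12635.

At the order-1 pole 10 set g(u) = (u - (10))*f(u) = (7*u/8 - 1/35)/(u - 1/2)**2.
Simple pole: residue = g(a) at a = 10, which is 1221/12635.


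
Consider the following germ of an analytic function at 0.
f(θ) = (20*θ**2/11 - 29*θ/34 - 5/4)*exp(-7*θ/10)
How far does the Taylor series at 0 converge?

The factor exp(-7*θ/10) is entire and contributes no finite singular point.
The polynomial part has no poles.
No finite singular points: the Taylor series at 0 converges everywhere.

The radius of convergence is infinite.


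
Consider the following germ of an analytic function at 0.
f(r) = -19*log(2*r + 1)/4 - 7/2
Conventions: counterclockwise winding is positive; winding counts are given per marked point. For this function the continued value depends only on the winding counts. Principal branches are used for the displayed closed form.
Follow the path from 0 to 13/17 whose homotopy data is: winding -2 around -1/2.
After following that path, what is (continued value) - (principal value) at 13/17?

The rational part is single-valued and drops out of the difference; each branch term changes only by its own monodromy.
(-19/4)*log(1 - r/(-1/2)): each positive loop around -1/2 adds 2*pi*i to the log, so winding -2 contributes (-19/4)*(-2)*2*pi*i = (19)*pi*i.
Summing the contributions at r = 13/17 gives (19)*pi*i.

Continued minus principal equals (19)*pi*i.


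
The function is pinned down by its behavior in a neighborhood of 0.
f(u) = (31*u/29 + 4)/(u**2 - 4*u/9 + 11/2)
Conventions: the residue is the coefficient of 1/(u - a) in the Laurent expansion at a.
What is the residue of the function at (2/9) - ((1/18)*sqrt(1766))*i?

The factor u**2 - 4*u/9 + 11/2 splits as (u - a)(u - a') with a = (2/9) - ((1/18)*sqrt(1766))*i, a' = (2/9) + ((1/18)*sqrt(1766))*i. At the order-1 pole a set g(u) = (u - a)*f(u) = [31*u/29 + 4] / (u - a').
Simple pole: residue = g(a) at a = (2/9) - ((1/18)*sqrt(1766))*i, which is (31/58) + ((553/25607)*sqrt(1766))*i.

The residue is (31/58) + ((553/25607)*sqrt(1766))*i.


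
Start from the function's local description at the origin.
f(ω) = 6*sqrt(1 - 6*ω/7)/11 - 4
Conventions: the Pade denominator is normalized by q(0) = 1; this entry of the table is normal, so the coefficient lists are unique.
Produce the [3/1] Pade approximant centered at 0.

The Pade approximant has numerator coefficients [-38/11, 249/154, 81/1078, 81/15092]; denominator coefficients [1, -15/28].

Taylor coefficients needed (expand at 0): a_0 = -38/11, a_1 = -18/77, a_2 = -27/539, a_3 = -81/3773, a_4 = -1215/105644.
Write the denominator as Q(ω) = 1 + q1*ω. Requiring Q*f - P = O(ω^5) with deg P <= 3 kills the coefficients of ω^4..ω^4 in Q*f:
  ω^4: a_4 + q1*a_3 = 0, i.e. -1215/105644 + (-81/3773)*q1 = 0.
Solving this linear system: q1 = -15/28.
The numerator is Q*f truncated at degree 3: P0 = a_0 = -38/11; P1 = a_1 + q1*a_0 = 249/154; P2 = a_2 + q1*a_1 = 81/1078; P3 = a_3 + q1*a_2 = 81/15092.


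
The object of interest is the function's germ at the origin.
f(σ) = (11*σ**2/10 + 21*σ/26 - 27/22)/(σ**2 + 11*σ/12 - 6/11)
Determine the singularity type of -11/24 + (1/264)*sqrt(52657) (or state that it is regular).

The denominator factor σ**2 + 11*σ/12 - 6/11 vanishes at -11/24 + (1/264)*sqrt(52657) and appears to the power 1; the numerator there equals -220463/411840 - (313/411840)*sqrt(52657), nonzero, and no other factor vanishes.
Hence a pole whose order is the multiplicity, 1.

The point is a pole of order 1.


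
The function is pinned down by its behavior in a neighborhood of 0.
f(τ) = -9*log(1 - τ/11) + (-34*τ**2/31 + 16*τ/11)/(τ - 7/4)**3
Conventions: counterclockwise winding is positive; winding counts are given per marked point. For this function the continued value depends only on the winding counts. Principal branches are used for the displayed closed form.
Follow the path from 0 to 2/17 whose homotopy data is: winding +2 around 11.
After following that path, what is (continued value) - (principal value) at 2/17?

Continued minus principal equals -(36)*pi*i.

The rational part is single-valued and drops out of the difference; each branch term changes only by its own monodromy.
(-9)*log(1 - τ/(11)): each positive loop around 11 adds 2*pi*i to the log, so winding +2 contributes (-9)*(2)*2*pi*i = -(36)*pi*i.
Summing the contributions at τ = 2/17 gives -(36)*pi*i.


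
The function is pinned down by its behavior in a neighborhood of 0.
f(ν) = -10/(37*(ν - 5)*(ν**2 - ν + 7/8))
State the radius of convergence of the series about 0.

The radius of convergence is (1/4)*sqrt(14).

Denominator factor (ν**2 - ν + 7/8): discriminant -5/2, complex-conjugate roots (1/2) + ((1/4)*sqrt(10))*i and (1/2) - ((1/4)*sqrt(10))*i; poles of order 1, moduli (1/4)*sqrt(14) and (1/4)*sqrt(14).
Denominator factor (ν - 5): pole of order 1 at 5, modulus 5.
The radius of convergence is the smallest modulus among the singular points: (1/4)*sqrt(14).


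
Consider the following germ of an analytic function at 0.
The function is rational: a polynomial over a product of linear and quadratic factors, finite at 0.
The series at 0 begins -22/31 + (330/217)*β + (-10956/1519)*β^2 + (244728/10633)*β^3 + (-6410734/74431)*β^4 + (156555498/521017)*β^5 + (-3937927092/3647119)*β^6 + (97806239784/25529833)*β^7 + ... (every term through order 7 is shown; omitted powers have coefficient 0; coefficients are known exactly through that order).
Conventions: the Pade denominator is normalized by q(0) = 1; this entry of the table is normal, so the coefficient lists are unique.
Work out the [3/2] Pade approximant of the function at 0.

The Pade approximant has numerator coefficients [-22/31, 27852/321935, -233101/965805, 27929/321935]; denominator coefficients [1, 146913/72695, -2395693/436170].


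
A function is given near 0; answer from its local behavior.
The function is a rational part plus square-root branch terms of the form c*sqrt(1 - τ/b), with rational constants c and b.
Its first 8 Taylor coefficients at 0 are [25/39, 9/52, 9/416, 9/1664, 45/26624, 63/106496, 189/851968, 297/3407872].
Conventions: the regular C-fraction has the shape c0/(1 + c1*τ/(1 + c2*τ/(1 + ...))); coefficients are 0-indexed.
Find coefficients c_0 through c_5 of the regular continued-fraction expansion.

Taylor coefficients (read off): a_0 = 25/39, a_1 = 9/52, a_2 = 9/416, a_3 = 9/1664, a_4 = 45/26624, a_5 = 63/106496.
c0 = a_0 = 25/39. Peel one level at a time: if S = 1 + c*τ/S' with S'(0) = 1, then c is the τ-coefficient of S and S' = c*τ/(S - 1).
S_1 = c0/f = 1 + (-27/100)*τ + (783/20000)*τ^2 + ...; c1 = -27/100.
S_2 = c1*τ/(S_1 - 1) = 1 + (29/200)*τ + (-1/64)*τ^2 + ...; c2 = 29/200.
S_3 = c2*τ/(S_2 - 1) = 1 + (25/232)*τ + (2075/53824)*τ^2 + ...; c3 = 25/232.
S_4 = c3*τ/(S_3 - 1) = 1 + (-83/232)*τ + (-1/64)*τ^2 + ...; c4 = -83/232.
S_5 = c4*τ/(S_4 - 1) = 1 + (-29/664)*τ + ...; c5 = -29/664.

The regular C-fraction coefficients are [25/39, -27/100, 29/200, 25/232, -83/232, -29/664].


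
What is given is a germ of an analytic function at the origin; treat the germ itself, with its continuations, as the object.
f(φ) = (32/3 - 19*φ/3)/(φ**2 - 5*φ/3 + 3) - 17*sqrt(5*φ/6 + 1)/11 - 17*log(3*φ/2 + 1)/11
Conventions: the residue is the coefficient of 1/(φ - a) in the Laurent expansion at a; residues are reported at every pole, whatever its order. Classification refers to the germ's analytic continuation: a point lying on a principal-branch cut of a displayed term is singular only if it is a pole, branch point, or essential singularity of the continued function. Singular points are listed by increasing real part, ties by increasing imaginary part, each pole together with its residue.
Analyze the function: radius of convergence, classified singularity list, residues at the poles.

Denominator factor (φ**2 - 5*φ/3 + 3): discriminant -83/9, complex-conjugate roots (5/6) + ((1/6)*sqrt(83))*i and (5/6) - ((1/6)*sqrt(83))*i; poles of order 1, moduli sqrt(3) and sqrt(3).
Branch term (-17/11)*sqrt(1 - φ/(-6/5)): its argument vanishes at φ = -6/5, a square-root branch point, modulus 6/5.
Branch term (-17/11)*log(1 - φ/(-2/3)): its argument vanishes at φ = -2/3, a logarithmic branch point, modulus 2/3.
The radius of convergence is the smallest modulus among the singular points: 2/3.
The branch terms are analytic at (5/6) - ((1/6)*sqrt(83))*i and contribute nothing to the residue; only the rational part matters.
The factor φ**2 - 5*φ/3 + 3 splits as (φ - a)(φ - a') with a = (5/6) - ((1/6)*sqrt(83))*i, a' = (5/6) + ((1/6)*sqrt(83))*i. At the order-1 pole a set g(φ) = (φ - a)*(rational part) = [32/3 - 19*φ/3] / (φ - a').
Simple pole: residue = g(a) at a = (5/6) - ((1/6)*sqrt(83))*i, which is (-19/6) + ((97/498)*sqrt(83))*i.
The branch terms are analytic at (5/6) + ((1/6)*sqrt(83))*i and contribute nothing to the residue; only the rational part matters.
The factor φ**2 - 5*φ/3 + 3 splits as (φ - a)(φ - a') with a = (5/6) + ((1/6)*sqrt(83))*i, a' = (5/6) - ((1/6)*sqrt(83))*i. At the order-1 pole a set g(φ) = (φ - a)*(rational part) = [32/3 - 19*φ/3] / (φ - a').
Simple pole: residue = g(a) at a = (5/6) + ((1/6)*sqrt(83))*i, which is (-19/6) - ((97/498)*sqrt(83))*i.
List the singular points by increasing real part (a conjugate pair: the negative imaginary part first).

Radius of convergence at 0: 2/3.
At -6/5: an algebraic (square-root) branch point.
At -2/3: a logarithmic branch point.
At (5/6) - ((1/6)*sqrt(83))*i: a pole of order 1; residue (-19/6) + ((97/498)*sqrt(83))*i.
At (5/6) + ((1/6)*sqrt(83))*i: a pole of order 1; residue (-19/6) - ((97/498)*sqrt(83))*i.


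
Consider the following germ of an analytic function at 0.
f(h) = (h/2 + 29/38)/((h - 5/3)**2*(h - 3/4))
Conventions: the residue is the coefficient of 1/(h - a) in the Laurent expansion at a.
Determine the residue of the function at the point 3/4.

At the order-1 pole 3/4 set g(h) = (h - (3/4))*f(h) = (h/2 + 29/38)/(h - 5/3)**2.
Simple pole: residue = g(a) at a = 3/4, which is 3114/2299.

The residue is 3114/2299.


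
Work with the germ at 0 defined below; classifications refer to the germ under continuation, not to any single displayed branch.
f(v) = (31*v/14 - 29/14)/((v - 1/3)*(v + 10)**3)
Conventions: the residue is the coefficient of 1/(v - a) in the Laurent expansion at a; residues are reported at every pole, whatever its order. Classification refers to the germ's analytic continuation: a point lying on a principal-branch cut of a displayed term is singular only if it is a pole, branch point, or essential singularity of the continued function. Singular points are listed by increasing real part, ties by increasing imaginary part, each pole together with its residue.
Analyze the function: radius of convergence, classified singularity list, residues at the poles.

Radius of convergence at 0: 1/3.
At -10: a pole of order 3; residue 36/29791.
At 1/3: a pole of order 1; residue -36/29791.

Denominator factor (v - 1/3): pole of order 1 at 1/3, modulus 1/3.
Denominator factor (v + 10)^3: pole of order 3 at -10, modulus 10.
The radius of convergence is the smallest modulus among the singular points: 1/3.
At the order-3 pole -10 set g(v) = (v - (-10))^3*f(v) = (31*v/14 - 29/14)/(v - 1/3).
Order-3 pole: residue = g''(a)/2; g''(-10) = 72/29791, so the residue is 36/29791.
At the order-1 pole 1/3 set g(v) = (v - (1/3))*f(v) = (31*v/14 - 29/14)/(v + 10)**3.
Simple pole: residue = g(a) at a = 1/3, which is -36/29791.
List the singular points by increasing real part (a conjugate pair: the negative imaginary part first).


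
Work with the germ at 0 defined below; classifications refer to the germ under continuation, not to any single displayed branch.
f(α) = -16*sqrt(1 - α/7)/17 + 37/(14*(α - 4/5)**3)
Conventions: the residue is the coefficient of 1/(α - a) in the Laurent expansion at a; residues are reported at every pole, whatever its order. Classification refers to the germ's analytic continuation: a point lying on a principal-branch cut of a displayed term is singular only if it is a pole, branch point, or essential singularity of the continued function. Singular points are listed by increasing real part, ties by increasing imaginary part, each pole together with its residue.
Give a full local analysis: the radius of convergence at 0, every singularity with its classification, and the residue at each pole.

Radius of convergence at 0: 4/5.
At 4/5: a pole of order 3; residue 0.
At 7: an algebraic (square-root) branch point.

Denominator factor (α - 4/5)^3: pole of order 3 at 4/5, modulus 4/5.
Branch term (-16/17)*sqrt(1 - α/(7)): its argument vanishes at α = 7, a square-root branch point, modulus 7.
The radius of convergence is the smallest modulus among the singular points: 4/5.
The branch term is analytic at 4/5 and contributes nothing to the residue; only the rational part matters.
At the order-3 pole 4/5 set g(α) = (α - (4/5))^3*(rational part) = 37/14.
Order-3 pole: residue = g''(a)/2; g''(4/5) = 0, so the residue is 0.
List the singular points by increasing real part (a conjugate pair: the negative imaginary part first).


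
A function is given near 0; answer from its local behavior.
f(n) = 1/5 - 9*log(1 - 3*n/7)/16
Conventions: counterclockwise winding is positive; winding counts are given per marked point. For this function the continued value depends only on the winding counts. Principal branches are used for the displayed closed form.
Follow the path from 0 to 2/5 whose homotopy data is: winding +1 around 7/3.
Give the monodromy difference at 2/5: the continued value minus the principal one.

The rational part is single-valued and drops out of the difference; each branch term changes only by its own monodromy.
(-9/16)*log(1 - n/(7/3)): each positive loop around 7/3 adds 2*pi*i to the log, so winding +1 contributes (-9/16)*(1)*2*pi*i = -(9/8)*pi*i.
Summing the contributions at n = 2/5 gives -(9/8)*pi*i.

Continued minus principal equals -(9/8)*pi*i.


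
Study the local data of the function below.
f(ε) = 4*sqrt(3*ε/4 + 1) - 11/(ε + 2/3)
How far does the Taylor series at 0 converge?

Denominator factor (ε + 2/3): pole of order 1 at -2/3, modulus 2/3.
Branch term (4)*sqrt(1 - ε/(-4/3)): its argument vanishes at ε = -4/3, a square-root branch point, modulus 4/3.
The radius of convergence is the smallest modulus among the singular points: 2/3.

The radius of convergence is 2/3.


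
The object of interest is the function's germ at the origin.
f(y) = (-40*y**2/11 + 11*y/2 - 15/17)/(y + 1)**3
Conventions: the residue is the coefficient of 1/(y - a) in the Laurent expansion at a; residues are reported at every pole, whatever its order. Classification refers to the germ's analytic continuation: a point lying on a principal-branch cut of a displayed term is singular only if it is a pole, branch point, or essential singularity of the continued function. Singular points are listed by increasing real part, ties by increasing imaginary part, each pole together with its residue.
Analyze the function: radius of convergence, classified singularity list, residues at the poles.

Denominator factor (y + 1)^3: pole of order 3 at -1, modulus 1.
The radius of convergence is the smallest modulus among the singular points: 1.
At the order-3 pole -1 set g(y) = (y - (-1))^3*f(y) = -40*y**2/11 + 11*y/2 - 15/17.
Order-3 pole: residue = g''(a)/2; g''(-1) = -80/11, so the residue is -40/11.

Radius of convergence at 0: 1.
At -1: a pole of order 3; residue -40/11.


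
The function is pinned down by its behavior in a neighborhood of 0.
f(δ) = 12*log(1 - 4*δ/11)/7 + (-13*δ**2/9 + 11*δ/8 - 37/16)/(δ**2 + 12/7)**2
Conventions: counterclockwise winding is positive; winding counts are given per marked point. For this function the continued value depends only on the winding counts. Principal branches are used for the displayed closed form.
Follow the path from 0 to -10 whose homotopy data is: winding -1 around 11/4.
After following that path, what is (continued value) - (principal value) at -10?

The rational part is single-valued and drops out of the difference; each branch term changes only by its own monodromy.
(12/7)*log(1 - δ/(11/4)): each positive loop around 11/4 adds 2*pi*i to the log, so winding -1 contributes (12/7)*(-1)*2*pi*i = -(24/7)*pi*i.
Summing the contributions at δ = -10 gives -(24/7)*pi*i.

Continued minus principal equals -(24/7)*pi*i.


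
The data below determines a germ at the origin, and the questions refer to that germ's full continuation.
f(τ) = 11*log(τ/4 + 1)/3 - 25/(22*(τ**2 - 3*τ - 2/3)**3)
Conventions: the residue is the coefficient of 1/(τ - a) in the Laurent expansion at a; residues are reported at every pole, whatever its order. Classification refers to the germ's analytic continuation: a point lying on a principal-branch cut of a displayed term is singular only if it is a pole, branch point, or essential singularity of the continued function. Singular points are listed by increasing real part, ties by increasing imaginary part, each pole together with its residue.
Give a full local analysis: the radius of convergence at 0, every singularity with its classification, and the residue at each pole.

Radius of convergence at 0: -3/2 + (1/6)*sqrt(105).
At -4: a logarithmic branch point.
At 3/2 - (1/6)*sqrt(105): a pole of order 3; residue (27/18865)*sqrt(105).
At 3/2 + (1/6)*sqrt(105): a pole of order 3; residue -(27/18865)*sqrt(105).


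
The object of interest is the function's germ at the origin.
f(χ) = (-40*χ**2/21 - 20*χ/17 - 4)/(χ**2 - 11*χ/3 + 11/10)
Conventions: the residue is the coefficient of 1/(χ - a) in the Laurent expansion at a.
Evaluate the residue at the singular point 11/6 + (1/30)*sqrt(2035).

The residue is -4370/1071 - (54190/435897)*sqrt(2035).

The factor χ**2 - 11*χ/3 + 11/10 splits as (χ - a)(χ - a') with a = 11/6 + (1/30)*sqrt(2035), a' = 11/6 - (1/30)*sqrt(2035). At the order-1 pole a set g(χ) = (χ - a)*f(χ) = [-40*χ**2/21 - 20*χ/17 - 4] / (χ - a').
Simple pole: residue = g(a) at a = 11/6 + (1/30)*sqrt(2035), which is -4370/1071 - (54190/435897)*sqrt(2035).


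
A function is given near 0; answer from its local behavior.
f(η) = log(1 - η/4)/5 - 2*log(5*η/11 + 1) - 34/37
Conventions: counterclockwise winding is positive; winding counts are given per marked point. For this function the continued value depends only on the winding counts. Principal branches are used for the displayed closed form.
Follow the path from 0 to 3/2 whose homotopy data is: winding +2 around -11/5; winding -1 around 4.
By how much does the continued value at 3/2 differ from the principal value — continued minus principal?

Continued minus principal equals -(42/5)*pi*i.

The rational part is single-valued and drops out of the difference; each branch term changes only by its own monodromy.
(1/5)*log(1 - η/(4)): each positive loop around 4 adds 2*pi*i to the log, so winding -1 contributes (1/5)*(-1)*2*pi*i = -(2/5)*pi*i.
(-2)*log(1 - η/(-11/5)): each positive loop around -11/5 adds 2*pi*i to the log, so winding +2 contributes (-2)*(2)*2*pi*i = -(8)*pi*i.
Summing the contributions at η = 3/2 gives -(42/5)*pi*i.


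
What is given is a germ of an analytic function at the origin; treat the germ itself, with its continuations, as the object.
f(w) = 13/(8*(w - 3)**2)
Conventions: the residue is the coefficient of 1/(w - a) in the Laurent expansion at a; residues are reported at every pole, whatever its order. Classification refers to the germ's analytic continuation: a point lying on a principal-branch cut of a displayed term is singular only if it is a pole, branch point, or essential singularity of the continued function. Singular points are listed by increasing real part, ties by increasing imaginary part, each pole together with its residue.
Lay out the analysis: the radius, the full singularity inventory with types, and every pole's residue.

Radius of convergence at 0: 3.
At 3: a pole of order 2; residue 0.

Denominator factor (w - 3)^2: pole of order 2 at 3, modulus 3.
The radius of convergence is the smallest modulus among the singular points: 3.
At the order-2 pole 3 set g(w) = (w - (3))^2*f(w) = 13/8.
Order-2 pole: residue = g'(a); g'(3) = 0, so the residue is 0.


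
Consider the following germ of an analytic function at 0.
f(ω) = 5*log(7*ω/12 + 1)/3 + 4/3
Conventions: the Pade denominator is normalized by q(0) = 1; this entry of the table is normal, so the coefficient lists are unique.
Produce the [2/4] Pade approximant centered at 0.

The Pade approximant has numerator coefficients [4/3, 167671/86724, 5744221/10406880]; denominator coefficients [1, 20839/28908, 350399/3468960, -12691/4162752, 160867/599436288].

Taylor coefficients needed (expand at 0): a_0 = 4/3, a_1 = 35/36, a_2 = -245/864, a_3 = 1715/15552, a_4 = -12005/248832, a_5 = 16807/746496, a_6 = -588245/53747712.
Write the denominator as Q(ω) = 1 + q1*ω + q2*ω^2 + q3*ω^3 + q4*ω^4. Requiring Q*f - P = O(ω^7) with deg P <= 2 kills the coefficients of ω^3..ω^6 in Q*f:
  ω^3: a_3 + q1*a_2 + q2*a_1 + q3*a_0 = 0, i.e. 1715/15552 + (-245/864)*q1 + (35/36)*q2 + (4/3)*q3 = 0.
  ω^4: a_4 + q1*a_3 + q2*a_2 + q3*a_1 + q4*a_0 = 0, i.e. -12005/248832 + (1715/15552)*q1 + (-245/864)*q2 + (35/36)*q3 + (4/3)*q4 = 0.
  ω^5: a_5 + q1*a_4 + q2*a_3 + q3*a_2 + q4*a_1 = 0, i.e. 16807/746496 + (-12005/248832)*q1 + (1715/15552)*q2 + (-245/864)*q3 + (35/36)*q4 = 0.
  ω^6: a_6 + q1*a_5 + q2*a_4 + q3*a_3 + q4*a_2 = 0, i.e. -588245/53747712 + (16807/746496)*q1 + (-12005/248832)*q2 + (1715/15552)*q3 + (-245/864)*q4 = 0.
Solving this linear system: q1 = 20839/28908, q2 = 350399/3468960, q3 = -12691/4162752, q4 = 160867/599436288.
The numerator is Q*f truncated at degree 2: P0 = a_0 = 4/3; P1 = a_1 + q1*a_0 = 167671/86724; P2 = a_2 + q1*a_1 + q2*a_0 = 5744221/10406880.


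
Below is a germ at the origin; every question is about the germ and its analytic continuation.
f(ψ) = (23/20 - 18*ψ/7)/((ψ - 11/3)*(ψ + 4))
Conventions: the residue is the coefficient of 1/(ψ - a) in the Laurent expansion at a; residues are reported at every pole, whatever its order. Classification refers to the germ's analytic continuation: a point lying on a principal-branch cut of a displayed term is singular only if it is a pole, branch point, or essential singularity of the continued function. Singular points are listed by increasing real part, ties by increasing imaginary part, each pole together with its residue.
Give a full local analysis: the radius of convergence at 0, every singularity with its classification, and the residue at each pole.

Radius of convergence at 0: 11/3.
At -4: a pole of order 1; residue -4803/3220.
At 11/3: a pole of order 1; residue -3477/3220.

Denominator factor (ψ - 11/3): pole of order 1 at 11/3, modulus 11/3.
Denominator factor (ψ + 4): pole of order 1 at -4, modulus 4.
The radius of convergence is the smallest modulus among the singular points: 11/3.
At the order-1 pole -4 set g(ψ) = (ψ - (-4))*f(ψ) = (23/20 - 18*ψ/7)/(ψ - 11/3).
Simple pole: residue = g(a) at a = -4, which is -4803/3220.
At the order-1 pole 11/3 set g(ψ) = (ψ - (11/3))*f(ψ) = (23/20 - 18*ψ/7)/(ψ + 4).
Simple pole: residue = g(a) at a = 11/3, which is -3477/3220.
List the singular points by increasing real part (a conjugate pair: the negative imaginary part first).


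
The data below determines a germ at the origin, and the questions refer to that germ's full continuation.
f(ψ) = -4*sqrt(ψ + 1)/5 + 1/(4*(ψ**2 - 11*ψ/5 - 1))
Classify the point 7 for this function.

The point is a regular point.

Denominator factors: ψ**2 - 11*ψ/5 - 1 = 163/5 at ψ = 7 — none vanishes.
Branch term sqrt(1 - ψ/(-1)): argument at 7 is 8, nonzero, so 7 is not its branch point (a point on a principal cut is still regular for the continued germ).
So the germ continues analytically to 7.


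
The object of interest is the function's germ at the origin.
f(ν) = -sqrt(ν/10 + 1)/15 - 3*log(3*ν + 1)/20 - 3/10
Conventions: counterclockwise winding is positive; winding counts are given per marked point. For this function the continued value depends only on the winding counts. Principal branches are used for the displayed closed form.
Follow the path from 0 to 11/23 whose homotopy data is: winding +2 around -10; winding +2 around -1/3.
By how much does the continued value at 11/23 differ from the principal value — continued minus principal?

Continued minus principal equals -(3/5)*pi*i.

The rational part is single-valued and drops out of the difference; each branch term changes only by its own monodromy.
(-1/15)*sqrt(1 - ν/(-10)): winding +2 is even, the square root returns to the same sheet, contribution 0.
(-3/20)*log(1 - ν/(-1/3)): each positive loop around -1/3 adds 2*pi*i to the log, so winding +2 contributes (-3/20)*(2)*2*pi*i = -(3/5)*pi*i.
Summing the contributions at ν = 11/23 gives -(3/5)*pi*i.


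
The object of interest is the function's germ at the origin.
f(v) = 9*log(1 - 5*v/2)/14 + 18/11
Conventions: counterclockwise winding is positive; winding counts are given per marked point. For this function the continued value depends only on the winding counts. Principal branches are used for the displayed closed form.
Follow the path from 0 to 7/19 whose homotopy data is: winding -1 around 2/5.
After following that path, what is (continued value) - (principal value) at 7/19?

The rational part is single-valued and drops out of the difference; each branch term changes only by its own monodromy.
(9/14)*log(1 - v/(2/5)): each positive loop around 2/5 adds 2*pi*i to the log, so winding -1 contributes (9/14)*(-1)*2*pi*i = -(9/7)*pi*i.
Summing the contributions at v = 7/19 gives -(9/7)*pi*i.

Continued minus principal equals -(9/7)*pi*i.


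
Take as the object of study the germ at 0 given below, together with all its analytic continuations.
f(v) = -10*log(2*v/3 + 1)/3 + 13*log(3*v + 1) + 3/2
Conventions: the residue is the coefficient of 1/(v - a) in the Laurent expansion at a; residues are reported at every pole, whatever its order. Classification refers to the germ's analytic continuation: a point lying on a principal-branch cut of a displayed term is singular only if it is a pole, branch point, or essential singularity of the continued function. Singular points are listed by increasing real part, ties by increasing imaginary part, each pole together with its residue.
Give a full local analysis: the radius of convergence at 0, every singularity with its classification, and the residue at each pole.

Branch term (13)*log(1 - v/(-1/3)): its argument vanishes at v = -1/3, a logarithmic branch point, modulus 1/3.
Branch term (-10/3)*log(1 - v/(-3/2)): its argument vanishes at v = -3/2, a logarithmic branch point, modulus 3/2.
The radius of convergence is the smallest modulus among the singular points: 1/3.
List the singular points by increasing real part (a conjugate pair: the negative imaginary part first).

Radius of convergence at 0: 1/3.
At -3/2: a logarithmic branch point.
At -1/3: a logarithmic branch point.


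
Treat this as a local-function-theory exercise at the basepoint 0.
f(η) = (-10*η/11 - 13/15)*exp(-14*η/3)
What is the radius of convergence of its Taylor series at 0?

The radius of convergence is infinite.

The factor exp(-14*η/3) is entire and contributes no finite singular point.
The polynomial part has no poles.
No finite singular points: the Taylor series at 0 converges everywhere.
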